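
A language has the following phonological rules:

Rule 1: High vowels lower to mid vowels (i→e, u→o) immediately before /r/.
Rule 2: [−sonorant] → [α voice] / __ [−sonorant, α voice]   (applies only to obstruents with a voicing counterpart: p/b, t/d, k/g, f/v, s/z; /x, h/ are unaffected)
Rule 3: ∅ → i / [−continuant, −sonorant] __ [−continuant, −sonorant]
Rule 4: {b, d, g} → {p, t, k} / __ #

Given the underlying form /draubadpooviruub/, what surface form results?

Rule 1 (pre-rhotic lowering): /i/ is a high vowel immediately before /r/, so it lowers to [e]. /draubadpooviruub/ → draubadpooveruub.
Rule 2 (regressive voicing assimilation): /d/ precedes the voiceless obstruent /p/, so it devoices to [t] by assimilation. /draubadpooveruub/ → draubatpooveruub.
Rule 3 (stop-cluster i-epenthesis): /t/ and /p/ form a stop–stop cluster, so [i] is inserted between them. /draubatpooveruub/ → draubatipooveruub.
Rule 4 (final devoicing): /b/ is a voiced stop in word-final position, so it devoices to [p]. /draubatipooveruub/ → draubatipooveruup.

draubatipooveruup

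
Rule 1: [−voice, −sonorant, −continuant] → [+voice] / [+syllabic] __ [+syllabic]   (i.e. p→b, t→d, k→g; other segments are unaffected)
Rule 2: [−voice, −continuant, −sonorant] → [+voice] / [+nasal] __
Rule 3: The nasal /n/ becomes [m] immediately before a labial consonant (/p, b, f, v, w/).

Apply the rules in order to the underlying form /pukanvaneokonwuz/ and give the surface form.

Rule 1 (intervocalic voicing): /k/ is a voiceless stop between vowels /u/ and /a/, so it voices to [g]. /k/ is a voiceless stop between vowels /o/ and /o/, so it voices to [g]. /pukanvaneokonwuz/ → puganvaneogonwuz.
Rule 2 (post-nasal voicing): no segment meets the environment; /puganvaneogonwuz/ is unchanged.
Rule 3 (nasal place assimilation): /n/ precedes the labial consonant /v/, so it assimilates in place to [m]. /n/ precedes the labial consonant /w/, so it assimilates in place to [m]. /puganvaneogonwuz/ → pugamvaneogomwuz.

pugamvaneogomwuz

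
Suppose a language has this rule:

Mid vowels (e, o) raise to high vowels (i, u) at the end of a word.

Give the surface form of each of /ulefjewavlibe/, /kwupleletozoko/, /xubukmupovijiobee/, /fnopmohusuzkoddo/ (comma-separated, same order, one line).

ulefjewavlibi, kwupleletozoku, xubukmupovijiobei, fnopmohusuzkoddu

/ulefjewavlibe/: /e/ is a mid vowel in word-final position, so it raises to [i]. → [ulefjewavlibi].
/kwupleletozoko/: /o/ is a mid vowel in word-final position, so it raises to [u]. → [kwupleletozoku].
/xubukmupovijiobee/: /e/ is a mid vowel in word-final position, so it raises to [i]. → [xubukmupovijiobei].
/fnopmohusuzkoddo/: /o/ is a mid vowel in word-final position, so it raises to [u]. → [fnopmohusuzkoddu].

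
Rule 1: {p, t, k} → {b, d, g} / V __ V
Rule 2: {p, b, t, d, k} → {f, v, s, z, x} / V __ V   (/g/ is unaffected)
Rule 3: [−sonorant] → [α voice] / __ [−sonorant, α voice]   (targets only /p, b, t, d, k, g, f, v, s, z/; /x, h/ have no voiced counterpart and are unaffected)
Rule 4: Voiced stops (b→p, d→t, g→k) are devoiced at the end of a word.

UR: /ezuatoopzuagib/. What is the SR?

ezuazoobzuagip

Rule 1 (intervocalic voicing): /t/ is a voiceless stop between vowels /a/ and /o/, so it voices to [d]. /ezuatoopzuagib/ → ezuadoopzuagib.
Rule 2 (intervocalic spirantization): /d/ is a stop between vowels /a/ and /o/, so it spirantizes to the fricative [z]. /ezuadoopzuagib/ → ezuazoopzuagib.
Rule 3 (regressive voicing assimilation): /p/ precedes the voiced obstruent /z/, so it voices to [b] by assimilation. /ezuazoopzuagib/ → ezuazoobzuagib.
Rule 4 (final devoicing): /b/ is a voiced stop in word-final position, so it devoices to [p]. /ezuazoobzuagib/ → ezuazoobzuagip.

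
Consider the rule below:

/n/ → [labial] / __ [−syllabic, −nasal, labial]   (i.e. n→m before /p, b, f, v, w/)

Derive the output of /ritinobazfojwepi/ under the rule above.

No segment of /ritinobazfojwepi/ meets the structural description of the rule, so the form surfaces unchanged.

ritinobazfojwepi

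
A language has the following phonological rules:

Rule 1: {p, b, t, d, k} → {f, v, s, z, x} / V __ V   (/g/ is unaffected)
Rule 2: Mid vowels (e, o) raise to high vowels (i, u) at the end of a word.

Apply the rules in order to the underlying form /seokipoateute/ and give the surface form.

seoxifoaseusi

Rule 1 (intervocalic spirantization): /k/ is a stop between vowels /o/ and /i/, so it spirantizes to the fricative [x]. /p/ is a stop between vowels /i/ and /o/, so it spirantizes to the fricative [f]. /t/ is a stop between vowels /a/ and /e/, so it spirantizes to the fricative [s]. /t/ is a stop between vowels /u/ and /e/, so it spirantizes to the fricative [s]. /seokipoateute/ → seoxifoaseuse.
Rule 2 (final vowel raising): /e/ is a mid vowel in word-final position, so it raises to [i]. /seoxifoaseuse/ → seoxifoaseusi.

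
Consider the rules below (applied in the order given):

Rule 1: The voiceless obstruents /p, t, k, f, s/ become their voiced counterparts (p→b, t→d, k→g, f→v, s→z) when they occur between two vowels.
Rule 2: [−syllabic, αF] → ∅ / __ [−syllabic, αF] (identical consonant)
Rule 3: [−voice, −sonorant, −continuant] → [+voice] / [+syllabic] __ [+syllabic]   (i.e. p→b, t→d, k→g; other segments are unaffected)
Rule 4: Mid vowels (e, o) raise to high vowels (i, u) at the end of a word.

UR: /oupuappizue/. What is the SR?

oubuabizui

Rule 1 (intervocalic voicing): /p/ is a voiceless obstruent between vowels /u/ and /u/, so it voices to [b]. /oupuappizue/ → oubuappizue.
Rule 2 (degemination): /pp/ is a geminate; the first /p/ deletes. /oubuappizue/ → oubuapizue.
Rule 3 (intervocalic voicing): /p/ is a voiceless stop between vowels /a/ and /i/, so it voices to [b]. /oubuapizue/ → oubuabizue.
Rule 4 (final vowel raising): /e/ is a mid vowel in word-final position, so it raises to [i]. /oubuabizue/ → oubuabizui.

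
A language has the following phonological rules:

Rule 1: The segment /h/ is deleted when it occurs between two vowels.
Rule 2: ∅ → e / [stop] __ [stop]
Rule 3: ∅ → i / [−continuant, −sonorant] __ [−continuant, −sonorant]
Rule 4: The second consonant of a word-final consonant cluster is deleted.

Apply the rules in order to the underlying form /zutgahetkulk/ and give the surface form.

Rule 1 (intervocalic h-deletion): /h/ occurs between vowels /a/ and /e/, so it deletes. /zutgahetkulk/ → zutgaetkulk.
Rule 2 (stop-cluster e-epenthesis): /t/ and /g/ form a stop–stop cluster, so [e] is inserted between them. /t/ and /k/ form a stop–stop cluster, so [e] is inserted between them. /zutgaetkulk/ → zutegaetekulk.
Rule 3 (stop-cluster i-epenthesis): no segment meets the environment; /zutegaetekulk/ is unchanged.
Rule 4 (final cluster simplification): /k/ is the second consonant of a word-final cluster /lk/, so it deletes. /zutegaetekulk/ → zutegaetekul.

zutegaetekul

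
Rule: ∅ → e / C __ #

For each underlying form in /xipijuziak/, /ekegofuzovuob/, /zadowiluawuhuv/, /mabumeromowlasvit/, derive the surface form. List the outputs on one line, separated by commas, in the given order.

/xipijuziak/: the form ends in the consonant /k/, so [e] is inserted word-finally. → [xipijuziake].
/ekegofuzovuob/: the form ends in the consonant /b/, so [e] is inserted word-finally. → [ekegofuzovuobe].
/zadowiluawuhuv/: the form ends in the consonant /v/, so [e] is inserted word-finally. → [zadowiluawuhuve].
/mabumeromowlasvit/: the form ends in the consonant /t/, so [e] is inserted word-finally. → [mabumeromowlasvite].

xipijuziake, ekegofuzovuobe, zadowiluawuhuve, mabumeromowlasvite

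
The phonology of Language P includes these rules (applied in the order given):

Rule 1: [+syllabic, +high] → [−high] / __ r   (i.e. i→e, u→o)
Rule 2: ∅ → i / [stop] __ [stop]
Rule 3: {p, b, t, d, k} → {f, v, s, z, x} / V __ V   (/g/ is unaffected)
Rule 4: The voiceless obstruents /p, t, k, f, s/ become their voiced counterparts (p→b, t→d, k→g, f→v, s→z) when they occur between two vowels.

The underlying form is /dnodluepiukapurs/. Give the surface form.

Rule 1 (pre-rhotic lowering): /u/ is a high vowel immediately before /r/, so it lowers to [o]. /dnodluepiukapurs/ → dnodluepiukapors.
Rule 2 (stop-cluster i-epenthesis): no segment meets the environment; /dnodluepiukapors/ is unchanged.
Rule 3 (intervocalic spirantization): /p/ is a stop between vowels /e/ and /i/, so it spirantizes to the fricative [f]. /k/ is a stop between vowels /u/ and /a/, so it spirantizes to the fricative [x]. /p/ is a stop between vowels /a/ and /o/, so it spirantizes to the fricative [f]. /dnodluepiukapors/ → dnodluefiuxafors.
Rule 4 (intervocalic voicing): /f/ is a voiceless obstruent between vowels /e/ and /i/, so it voices to [v]. /f/ is a voiceless obstruent between vowels /a/ and /o/, so it voices to [v]. /dnodluefiuxafors/ → dnodlueviuxavors.

dnodlueviuxavors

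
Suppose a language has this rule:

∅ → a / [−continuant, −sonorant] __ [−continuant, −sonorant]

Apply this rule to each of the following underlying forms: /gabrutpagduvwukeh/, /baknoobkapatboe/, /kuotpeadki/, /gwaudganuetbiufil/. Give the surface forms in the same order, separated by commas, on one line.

gabrutapagaduvwukeh, baknoobakapataboe, kuotapeadaki, gwaudaganuetabiufil

/gabrutpagduvwukeh/: /t/ and /p/ form a stop–stop cluster, so [a] is inserted between them. /g/ and /d/ form a stop–stop cluster, so [a] is inserted between them. → [gabrutapagaduvwukeh].
/baknoobkapatboe/: /b/ and /k/ form a stop–stop cluster, so [a] is inserted between them. /t/ and /b/ form a stop–stop cluster, so [a] is inserted between them. → [baknoobakapataboe].
/kuotpeadki/: /t/ and /p/ form a stop–stop cluster, so [a] is inserted between them. /d/ and /k/ form a stop–stop cluster, so [a] is inserted between them. → [kuotapeadaki].
/gwaudganuetbiufil/: /d/ and /g/ form a stop–stop cluster, so [a] is inserted between them. /t/ and /b/ form a stop–stop cluster, so [a] is inserted between them. → [gwaudaganuetabiufil].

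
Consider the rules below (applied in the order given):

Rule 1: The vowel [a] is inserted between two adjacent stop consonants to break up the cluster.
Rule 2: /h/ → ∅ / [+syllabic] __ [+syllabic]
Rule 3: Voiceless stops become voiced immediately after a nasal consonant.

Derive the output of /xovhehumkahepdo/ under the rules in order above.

Rule 1 (stop-cluster a-epenthesis): /p/ and /d/ form a stop–stop cluster, so [a] is inserted between them. /xovhehumkahepdo/ → xovhehumkahepado.
Rule 2 (intervocalic h-deletion): /h/ occurs between vowels /e/ and /u/, so it deletes. /h/ occurs between vowels /a/ and /e/, so it deletes. /xovhehumkahepado/ → xovheumkaepado.
Rule 3 (post-nasal voicing): /k/ is a voiceless stop immediately after the nasal /m/, so it voices to [g]. /xovheumkaepado/ → xovheumgaepado.

xovheumgaepado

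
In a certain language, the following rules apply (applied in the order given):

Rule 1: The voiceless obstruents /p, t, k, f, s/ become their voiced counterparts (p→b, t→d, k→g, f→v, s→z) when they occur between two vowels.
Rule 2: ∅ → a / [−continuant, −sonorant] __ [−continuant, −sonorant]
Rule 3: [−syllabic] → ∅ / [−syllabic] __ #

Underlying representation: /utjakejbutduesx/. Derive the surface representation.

Rule 1 (intervocalic voicing): /k/ is a voiceless obstruent between vowels /a/ and /e/, so it voices to [g]. /utjakejbutduesx/ → utjagejbutduesx.
Rule 2 (stop-cluster a-epenthesis): /t/ and /d/ form a stop–stop cluster, so [a] is inserted between them. /utjagejbutduesx/ → utjagejbutaduesx.
Rule 3 (final cluster simplification): /x/ is the second consonant of a word-final cluster /sx/, so it deletes. /utjagejbutaduesx/ → utjagejbutadues.

utjagejbutadues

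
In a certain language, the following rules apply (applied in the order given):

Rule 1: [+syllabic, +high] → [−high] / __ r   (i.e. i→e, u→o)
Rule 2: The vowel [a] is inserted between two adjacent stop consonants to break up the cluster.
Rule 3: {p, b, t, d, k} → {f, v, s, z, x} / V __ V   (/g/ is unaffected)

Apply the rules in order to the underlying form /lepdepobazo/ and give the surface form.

lefazefovazo

Rule 1 (pre-rhotic lowering): no segment meets the environment; /lepdepobazo/ is unchanged.
Rule 2 (stop-cluster a-epenthesis): /p/ and /d/ form a stop–stop cluster, so [a] is inserted between them. /lepdepobazo/ → lepadepobazo.
Rule 3 (intervocalic spirantization): /p/ is a stop between vowels /e/ and /a/, so it spirantizes to the fricative [f]. /d/ is a stop between vowels /a/ and /e/, so it spirantizes to the fricative [z]. /p/ is a stop between vowels /e/ and /o/, so it spirantizes to the fricative [f]. /b/ is a stop between vowels /o/ and /a/, so it spirantizes to the fricative [v]. /lepadepobazo/ → lefazefovazo.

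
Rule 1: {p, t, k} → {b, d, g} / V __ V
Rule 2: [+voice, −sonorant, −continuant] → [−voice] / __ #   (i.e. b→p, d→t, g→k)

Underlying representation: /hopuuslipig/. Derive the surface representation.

Rule 1 (intervocalic voicing): /p/ is a voiceless stop between vowels /o/ and /u/, so it voices to [b]. /p/ is a voiceless stop between vowels /i/ and /i/, so it voices to [b]. /hopuuslipig/ → hobuuslibig.
Rule 2 (final devoicing): /g/ is a voiced stop in word-final position, so it devoices to [k]. /hobuuslibig/ → hobuuslibik.

hobuuslibik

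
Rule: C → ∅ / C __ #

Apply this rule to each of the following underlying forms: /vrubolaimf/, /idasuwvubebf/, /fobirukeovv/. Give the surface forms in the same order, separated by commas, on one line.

vrubolaim, idasuwvubeb, fobirukeov

/vrubolaimf/: /f/ is the second consonant of a word-final cluster /mf/, so it deletes. → [vrubolaim].
/idasuwvubebf/: /f/ is the second consonant of a word-final cluster /bf/, so it deletes. → [idasuwvubeb].
/fobirukeovv/: /v/ is the second consonant of a word-final cluster /vv/, so it deletes. → [fobirukeov].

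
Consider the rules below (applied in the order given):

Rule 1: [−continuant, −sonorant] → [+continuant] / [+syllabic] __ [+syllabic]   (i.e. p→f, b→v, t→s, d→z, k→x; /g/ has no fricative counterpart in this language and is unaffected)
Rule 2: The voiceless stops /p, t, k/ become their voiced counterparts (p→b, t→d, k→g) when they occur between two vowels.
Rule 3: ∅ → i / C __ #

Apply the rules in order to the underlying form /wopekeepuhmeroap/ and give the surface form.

Rule 1 (intervocalic spirantization): /p/ is a stop between vowels /o/ and /e/, so it spirantizes to the fricative [f]. /k/ is a stop between vowels /e/ and /e/, so it spirantizes to the fricative [x]. /p/ is a stop between vowels /e/ and /u/, so it spirantizes to the fricative [f]. /wopekeepuhmeroap/ → wofexeefuhmeroap.
Rule 2 (intervocalic voicing): no segment meets the environment; /wofexeefuhmeroap/ is unchanged.
Rule 3 (final i-epenthesis): the form ends in the consonant /p/, so [i] is inserted word-finally. /wofexeefuhmeroap/ → wofexeefuhmeroapi.

wofexeefuhmeroapi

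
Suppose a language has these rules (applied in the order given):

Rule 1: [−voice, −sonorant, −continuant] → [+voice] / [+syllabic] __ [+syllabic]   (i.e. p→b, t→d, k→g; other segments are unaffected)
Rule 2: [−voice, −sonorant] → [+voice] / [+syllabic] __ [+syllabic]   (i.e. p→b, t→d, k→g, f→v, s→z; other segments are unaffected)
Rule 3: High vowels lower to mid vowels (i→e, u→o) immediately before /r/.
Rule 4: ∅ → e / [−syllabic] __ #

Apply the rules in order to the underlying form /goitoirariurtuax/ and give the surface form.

goidoerariortuaxe

Rule 1 (intervocalic voicing): /t/ is a voiceless stop between vowels /i/ and /o/, so it voices to [d]. /goitoirariurtuax/ → goidoirariurtuax.
Rule 2 (intervocalic voicing): no segment meets the environment; /goidoirariurtuax/ is unchanged.
Rule 3 (pre-rhotic lowering): /i/ is a high vowel immediately before /r/, so it lowers to [e]. /u/ is a high vowel immediately before /r/, so it lowers to [o]. /goidoirariurtuax/ → goidoerariortuax.
Rule 4 (final e-epenthesis): the form ends in the consonant /x/, so [e] is inserted word-finally. /goidoerariortuax/ → goidoerariortuaxe.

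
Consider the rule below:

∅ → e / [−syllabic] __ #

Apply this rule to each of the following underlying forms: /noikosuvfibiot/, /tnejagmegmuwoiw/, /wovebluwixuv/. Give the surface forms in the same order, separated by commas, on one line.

/noikosuvfibiot/: the form ends in the consonant /t/, so [e] is inserted word-finally. → [noikosuvfibiote].
/tnejagmegmuwoiw/: the form ends in the consonant /w/, so [e] is inserted word-finally. → [tnejagmegmuwoiwe].
/wovebluwixuv/: the form ends in the consonant /v/, so [e] is inserted word-finally. → [wovebluwixuve].

noikosuvfibiote, tnejagmegmuwoiwe, wovebluwixuve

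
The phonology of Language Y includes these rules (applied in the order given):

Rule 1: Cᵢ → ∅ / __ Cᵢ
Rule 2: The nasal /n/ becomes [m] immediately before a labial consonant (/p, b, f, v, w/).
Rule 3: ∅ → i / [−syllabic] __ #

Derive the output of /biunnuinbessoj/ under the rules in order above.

Rule 1 (degemination): /nn/ is a geminate; the first /n/ deletes. /ss/ is a geminate; the first /s/ deletes. /biunnuinbessoj/ → biunuinbesoj.
Rule 2 (nasal place assimilation): /n/ precedes the labial consonant /b/, so it assimilates in place to [m]. /biunuinbesoj/ → biunuimbesoj.
Rule 3 (final i-epenthesis): the form ends in the consonant /j/, so [i] is inserted word-finally. /biunuimbesoj/ → biunuimbesoji.

biunuimbesoji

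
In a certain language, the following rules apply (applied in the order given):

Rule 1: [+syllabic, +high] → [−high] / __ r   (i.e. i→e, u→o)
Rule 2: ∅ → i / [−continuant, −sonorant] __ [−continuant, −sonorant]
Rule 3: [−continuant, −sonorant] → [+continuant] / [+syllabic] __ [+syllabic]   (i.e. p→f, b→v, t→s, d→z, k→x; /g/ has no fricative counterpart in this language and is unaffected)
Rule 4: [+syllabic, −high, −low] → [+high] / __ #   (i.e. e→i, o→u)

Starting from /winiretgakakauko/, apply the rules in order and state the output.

wineresigaxaxauxu

Rule 1 (pre-rhotic lowering): /i/ is a high vowel immediately before /r/, so it lowers to [e]. /winiretgakakauko/ → wineretgakakauko.
Rule 2 (stop-cluster i-epenthesis): /t/ and /g/ form a stop–stop cluster, so [i] is inserted between them. /wineretgakakauko/ → wineretigakakauko.
Rule 3 (intervocalic spirantization): /t/ is a stop between vowels /e/ and /i/, so it spirantizes to the fricative [s]. /k/ is a stop between vowels /a/ and /a/, so it spirantizes to the fricative [x]. /k/ is a stop between vowels /a/ and /a/, so it spirantizes to the fricative [x]. /k/ is a stop between vowels /u/ and /o/, so it spirantizes to the fricative [x]. /wineretigakakauko/ → wineresigaxaxauxo.
Rule 4 (final vowel raising): /o/ is a mid vowel in word-final position, so it raises to [u]. /wineresigaxaxauxo/ → wineresigaxaxauxu.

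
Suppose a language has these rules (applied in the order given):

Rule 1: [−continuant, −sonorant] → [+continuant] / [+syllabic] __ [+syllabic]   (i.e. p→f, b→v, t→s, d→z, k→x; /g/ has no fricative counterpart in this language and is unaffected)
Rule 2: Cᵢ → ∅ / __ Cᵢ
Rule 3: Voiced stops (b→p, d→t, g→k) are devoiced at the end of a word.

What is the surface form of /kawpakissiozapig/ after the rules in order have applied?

Rule 1 (intervocalic spirantization): /k/ is a stop between vowels /a/ and /i/, so it spirantizes to the fricative [x]. /p/ is a stop between vowels /a/ and /i/, so it spirantizes to the fricative [f]. /kawpakissiozapig/ → kawpaxissiozafig.
Rule 2 (degemination): /ss/ is a geminate; the first /s/ deletes. /kawpaxissiozafig/ → kawpaxisiozafig.
Rule 3 (final devoicing): /g/ is a voiced stop in word-final position, so it devoices to [k]. /kawpaxisiozafig/ → kawpaxisiozafik.

kawpaxisiozafik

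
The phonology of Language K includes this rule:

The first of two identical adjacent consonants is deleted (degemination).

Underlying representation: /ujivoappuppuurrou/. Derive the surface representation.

/pp/ is a geminate; the first /p/ deletes.
/pp/ is a geminate; the first /p/ deletes.
/rr/ is a geminate; the first /r/ deletes.
Surface form: [ujivoapupuurou].

ujivoapupuurou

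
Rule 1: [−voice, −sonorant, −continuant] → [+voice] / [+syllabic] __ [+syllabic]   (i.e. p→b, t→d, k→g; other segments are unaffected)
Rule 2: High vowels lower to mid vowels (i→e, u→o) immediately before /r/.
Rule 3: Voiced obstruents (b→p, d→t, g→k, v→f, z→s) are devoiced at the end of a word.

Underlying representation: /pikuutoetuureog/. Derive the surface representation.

piguudoeduoreok

Rule 1 (intervocalic voicing): /k/ is a voiceless stop between vowels /i/ and /u/, so it voices to [g]. /t/ is a voiceless stop between vowels /u/ and /o/, so it voices to [d]. /t/ is a voiceless stop between vowels /e/ and /u/, so it voices to [d]. /pikuutoetuureog/ → piguudoeduureog.
Rule 2 (pre-rhotic lowering): /u/ is a high vowel immediately before /r/, so it lowers to [o]. /piguudoeduureog/ → piguudoeduoreog.
Rule 3 (final devoicing): /g/ is a voiced obstruent in word-final position, so it devoices to [k]. /piguudoeduoreog/ → piguudoeduoreok.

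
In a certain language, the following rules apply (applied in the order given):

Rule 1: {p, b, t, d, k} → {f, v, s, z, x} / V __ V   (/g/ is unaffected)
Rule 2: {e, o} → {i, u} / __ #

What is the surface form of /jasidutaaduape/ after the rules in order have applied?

Rule 1 (intervocalic spirantization): /d/ is a stop between vowels /i/ and /u/, so it spirantizes to the fricative [z]. /t/ is a stop between vowels /u/ and /a/, so it spirantizes to the fricative [s]. /d/ is a stop between vowels /a/ and /u/, so it spirantizes to the fricative [z]. /p/ is a stop between vowels /a/ and /e/, so it spirantizes to the fricative [f]. /jasidutaaduape/ → jasizusaazuafe.
Rule 2 (final vowel raising): /e/ is a mid vowel in word-final position, so it raises to [i]. /jasizusaazuafe/ → jasizusaazuafi.

jasizusaazuafi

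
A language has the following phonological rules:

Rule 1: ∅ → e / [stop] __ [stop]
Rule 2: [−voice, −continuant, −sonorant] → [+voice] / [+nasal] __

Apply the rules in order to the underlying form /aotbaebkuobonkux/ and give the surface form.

aotebaebekuobongux

Rule 1 (stop-cluster e-epenthesis): /t/ and /b/ form a stop–stop cluster, so [e] is inserted between them. /b/ and /k/ form a stop–stop cluster, so [e] is inserted between them. /aotbaebkuobonkux/ → aotebaebekuobonkux.
Rule 2 (post-nasal voicing): /k/ is a voiceless stop immediately after the nasal /n/, so it voices to [g]. /aotebaebekuobonkux/ → aotebaebekuobongux.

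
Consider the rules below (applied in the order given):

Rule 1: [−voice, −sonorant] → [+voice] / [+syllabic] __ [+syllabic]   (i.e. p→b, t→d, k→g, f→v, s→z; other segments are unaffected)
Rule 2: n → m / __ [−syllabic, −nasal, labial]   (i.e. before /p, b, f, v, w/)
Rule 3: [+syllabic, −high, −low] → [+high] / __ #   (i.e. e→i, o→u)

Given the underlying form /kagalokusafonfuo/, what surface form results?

Rule 1 (intervocalic voicing): /k/ is a voiceless obstruent between vowels /o/ and /u/, so it voices to [g]. /s/ is a voiceless obstruent between vowels /u/ and /a/, so it voices to [z]. /f/ is a voiceless obstruent between vowels /a/ and /o/, so it voices to [v]. /kagalokusafonfuo/ → kagaloguzavonfuo.
Rule 2 (nasal place assimilation): /n/ precedes the labial consonant /f/, so it assimilates in place to [m]. /kagaloguzavonfuo/ → kagaloguzavomfuo.
Rule 3 (final vowel raising): /o/ is a mid vowel in word-final position, so it raises to [u]. /kagaloguzavomfuo/ → kagaloguzavomfuu.

kagaloguzavomfuu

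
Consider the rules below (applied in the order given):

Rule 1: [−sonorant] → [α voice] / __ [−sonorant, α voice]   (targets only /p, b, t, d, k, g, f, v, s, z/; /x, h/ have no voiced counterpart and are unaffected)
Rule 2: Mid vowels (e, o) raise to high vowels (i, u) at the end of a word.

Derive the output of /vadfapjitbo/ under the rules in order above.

Rule 1 (regressive voicing assimilation): /d/ precedes the voiceless obstruent /f/, so it devoices to [t] by assimilation. /t/ precedes the voiced obstruent /b/, so it voices to [d] by assimilation. /vadfapjitbo/ → vatfapjidbo.
Rule 2 (final vowel raising): /o/ is a mid vowel in word-final position, so it raises to [u]. /vatfapjidbo/ → vatfapjidbu.

vatfapjidbu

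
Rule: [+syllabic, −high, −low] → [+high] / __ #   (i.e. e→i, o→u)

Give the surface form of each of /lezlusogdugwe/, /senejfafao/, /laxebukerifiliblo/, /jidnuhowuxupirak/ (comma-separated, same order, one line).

lezlusogdugwi, senejfafau, laxebukerifiliblu, jidnuhowuxupirak

/lezlusogdugwe/: /e/ is a mid vowel in word-final position, so it raises to [i]. → [lezlusogdugwi].
/senejfafao/: /o/ is a mid vowel in word-final position, so it raises to [u]. → [senejfafau].
/laxebukerifiliblo/: /o/ is a mid vowel in word-final position, so it raises to [u]. → [laxebukerifiliblu].
/jidnuhowuxupirak/: the rule's environment is not met; surfaces unchanged as [jidnuhowuxupirak].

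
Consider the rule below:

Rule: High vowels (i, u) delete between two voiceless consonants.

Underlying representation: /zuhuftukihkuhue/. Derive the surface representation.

/u/ is a high vowel flanked by voiceless consonants /h/ and /f/, so it deletes.
/u/ is a high vowel flanked by voiceless consonants /t/ and /k/, so it deletes.
/i/ is a high vowel flanked by voiceless consonants /k/ and /h/, so it deletes.
/u/ is a high vowel flanked by voiceless consonants /k/ and /h/, so it deletes.
Surface form: [zuhftkhkhue].

zuhftkhkhue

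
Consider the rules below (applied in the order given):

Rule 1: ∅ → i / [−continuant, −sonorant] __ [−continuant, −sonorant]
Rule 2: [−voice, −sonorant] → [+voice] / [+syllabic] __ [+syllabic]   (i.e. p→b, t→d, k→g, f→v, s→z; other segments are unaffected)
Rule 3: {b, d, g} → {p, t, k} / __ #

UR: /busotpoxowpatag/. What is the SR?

Rule 1 (stop-cluster i-epenthesis): /t/ and /p/ form a stop–stop cluster, so [i] is inserted between them. /busotpoxowpatag/ → busotipoxowpatag.
Rule 2 (intervocalic voicing): /s/ is a voiceless obstruent between vowels /u/ and /o/, so it voices to [z]. /t/ is a voiceless obstruent between vowels /o/ and /i/, so it voices to [d]. /p/ is a voiceless obstruent between vowels /i/ and /o/, so it voices to [b]. /t/ is a voiceless obstruent between vowels /a/ and /a/, so it voices to [d]. /busotipoxowpatag/ → buzodiboxowpadag.
Rule 3 (final devoicing): /g/ is a voiced stop in word-final position, so it devoices to [k]. /buzodiboxowpadag/ → buzodiboxowpadak.

buzodiboxowpadak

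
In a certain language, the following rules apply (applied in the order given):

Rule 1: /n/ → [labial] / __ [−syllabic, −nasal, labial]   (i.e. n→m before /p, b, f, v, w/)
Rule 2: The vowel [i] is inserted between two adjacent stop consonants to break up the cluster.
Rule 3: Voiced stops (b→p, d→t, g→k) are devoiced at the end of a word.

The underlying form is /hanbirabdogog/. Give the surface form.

Rule 1 (nasal place assimilation): /n/ precedes the labial consonant /b/, so it assimilates in place to [m]. /hanbirabdogog/ → hambirabdogog.
Rule 2 (stop-cluster i-epenthesis): /b/ and /d/ form a stop–stop cluster, so [i] is inserted between them. /hambirabdogog/ → hambirabidogog.
Rule 3 (final devoicing): /g/ is a voiced stop in word-final position, so it devoices to [k]. /hambirabidogog/ → hambirabidogok.

hambirabidogok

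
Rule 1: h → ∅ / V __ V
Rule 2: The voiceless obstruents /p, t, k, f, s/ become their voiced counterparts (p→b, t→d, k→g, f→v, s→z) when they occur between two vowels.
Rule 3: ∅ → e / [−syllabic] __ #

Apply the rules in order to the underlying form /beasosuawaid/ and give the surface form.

Rule 1 (intervocalic h-deletion): no segment meets the environment; /beasosuawaid/ is unchanged.
Rule 2 (intervocalic voicing): /s/ is a voiceless obstruent between vowels /a/ and /o/, so it voices to [z]. /s/ is a voiceless obstruent between vowels /o/ and /u/, so it voices to [z]. /beasosuawaid/ → beazozuawaid.
Rule 3 (final e-epenthesis): the form ends in the consonant /d/, so [e] is inserted word-finally. /beazozuawaid/ → beazozuawaide.

beazozuawaide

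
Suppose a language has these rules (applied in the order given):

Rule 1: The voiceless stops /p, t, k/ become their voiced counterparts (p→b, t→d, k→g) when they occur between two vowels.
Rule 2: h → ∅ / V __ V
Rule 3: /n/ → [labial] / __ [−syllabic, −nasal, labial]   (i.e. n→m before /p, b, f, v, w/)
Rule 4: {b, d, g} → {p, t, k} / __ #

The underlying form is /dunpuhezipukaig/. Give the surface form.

dumpuezibugaik

Rule 1 (intervocalic voicing): /p/ is a voiceless stop between vowels /i/ and /u/, so it voices to [b]. /k/ is a voiceless stop between vowels /u/ and /a/, so it voices to [g]. /dunpuhezipukaig/ → dunpuhezibugaig.
Rule 2 (intervocalic h-deletion): /h/ occurs between vowels /u/ and /e/, so it deletes. /dunpuhezibugaig/ → dunpuezibugaig.
Rule 3 (nasal place assimilation): /n/ precedes the labial consonant /p/, so it assimilates in place to [m]. /dunpuezibugaig/ → dumpuezibugaig.
Rule 4 (final devoicing): /g/ is a voiced stop in word-final position, so it devoices to [k]. /dumpuezibugaig/ → dumpuezibugaik.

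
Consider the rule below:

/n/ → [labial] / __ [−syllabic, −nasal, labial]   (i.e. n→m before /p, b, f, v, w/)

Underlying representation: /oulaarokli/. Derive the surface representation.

oulaarokli

No segment of /oulaarokli/ meets the structural description of the rule, so the form surfaces unchanged.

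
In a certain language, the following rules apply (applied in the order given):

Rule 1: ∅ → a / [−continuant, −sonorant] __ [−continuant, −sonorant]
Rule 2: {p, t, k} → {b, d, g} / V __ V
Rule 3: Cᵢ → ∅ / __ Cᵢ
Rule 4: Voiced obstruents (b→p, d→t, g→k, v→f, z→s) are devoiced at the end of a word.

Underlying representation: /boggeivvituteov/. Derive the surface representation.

Rule 1 (stop-cluster a-epenthesis): /g/ and /g/ form a stop–stop cluster, so [a] is inserted between them. /boggeivvituteov/ → bogageivvituteov.
Rule 2 (intervocalic voicing): /t/ is a voiceless stop between vowels /i/ and /u/, so it voices to [d]. /t/ is a voiceless stop between vowels /u/ and /e/, so it voices to [d]. /bogageivvituteov/ → bogageivvidudeov.
Rule 3 (degemination): /vv/ is a geminate; the first /v/ deletes. /bogageivvidudeov/ → bogageividudeov.
Rule 4 (final devoicing): /v/ is a voiced obstruent in word-final position, so it devoices to [f]. /bogageividudeov/ → bogageividudeof.

bogageividudeof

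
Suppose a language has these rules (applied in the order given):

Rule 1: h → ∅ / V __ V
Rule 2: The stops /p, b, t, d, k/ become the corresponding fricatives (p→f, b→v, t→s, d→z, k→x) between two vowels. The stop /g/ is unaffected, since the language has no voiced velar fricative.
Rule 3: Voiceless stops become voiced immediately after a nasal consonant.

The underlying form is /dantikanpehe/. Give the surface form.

dandixanbee

Rule 1 (intervocalic h-deletion): /h/ occurs between vowels /e/ and /e/, so it deletes. /dantikanpehe/ → dantikanpee.
Rule 2 (intervocalic spirantization): /k/ is a stop between vowels /i/ and /a/, so it spirantizes to the fricative [x]. /dantikanpee/ → dantixanpee.
Rule 3 (post-nasal voicing): /t/ is a voiceless stop immediately after the nasal /n/, so it voices to [d]. /p/ is a voiceless stop immediately after the nasal /n/, so it voices to [b]. /dantixanpee/ → dandixanbee.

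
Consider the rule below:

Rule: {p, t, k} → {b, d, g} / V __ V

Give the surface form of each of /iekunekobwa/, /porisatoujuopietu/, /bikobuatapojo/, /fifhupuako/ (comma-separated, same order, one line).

iegunegobwa, porisadoujuobiedu, bigobuadabojo, fifhubuago

/iekunekobwa/: /k/ is a voiceless stop between vowels /e/ and /u/, so it voices to [g]. /k/ is a voiceless stop between vowels /e/ and /o/, so it voices to [g]. → [iegunegobwa].
/porisatoujuopietu/: /t/ is a voiceless stop between vowels /a/ and /o/, so it voices to [d]. /p/ is a voiceless stop between vowels /o/ and /i/, so it voices to [b]. /t/ is a voiceless stop between vowels /e/ and /u/, so it voices to [d]. → [porisadoujuobiedu].
/bikobuatapojo/: /k/ is a voiceless stop between vowels /i/ and /o/, so it voices to [g]. /t/ is a voiceless stop between vowels /a/ and /a/, so it voices to [d]. /p/ is a voiceless stop between vowels /a/ and /o/, so it voices to [b]. → [bigobuadabojo].
/fifhupuako/: /p/ is a voiceless stop between vowels /u/ and /u/, so it voices to [b]. /k/ is a voiceless stop between vowels /a/ and /o/, so it voices to [g]. → [fifhubuago].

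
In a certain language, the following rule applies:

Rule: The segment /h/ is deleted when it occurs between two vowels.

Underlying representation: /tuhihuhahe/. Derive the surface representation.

tuiuae

/h/ occurs between vowels /u/ and /i/, so it deletes.
/h/ occurs between vowels /i/ and /u/, so it deletes.
/h/ occurs between vowels /u/ and /a/, so it deletes.
/h/ occurs between vowels /a/ and /e/, so it deletes.
Surface form: [tuiuae].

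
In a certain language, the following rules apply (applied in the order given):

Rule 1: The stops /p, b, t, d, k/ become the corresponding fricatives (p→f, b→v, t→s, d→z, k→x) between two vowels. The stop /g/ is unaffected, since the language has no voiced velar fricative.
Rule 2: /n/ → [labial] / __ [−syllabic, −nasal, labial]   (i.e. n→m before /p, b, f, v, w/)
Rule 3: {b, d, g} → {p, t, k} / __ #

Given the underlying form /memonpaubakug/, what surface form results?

memompauvaxuk

Rule 1 (intervocalic spirantization): /b/ is a stop between vowels /u/ and /a/, so it spirantizes to the fricative [v]. /k/ is a stop between vowels /a/ and /u/, so it spirantizes to the fricative [x]. /memonpaubakug/ → memonpauvaxug.
Rule 2 (nasal place assimilation): /n/ precedes the labial consonant /p/, so it assimilates in place to [m]. /memonpauvaxug/ → memompauvaxug.
Rule 3 (final devoicing): /g/ is a voiced stop in word-final position, so it devoices to [k]. /memompauvaxug/ → memompauvaxuk.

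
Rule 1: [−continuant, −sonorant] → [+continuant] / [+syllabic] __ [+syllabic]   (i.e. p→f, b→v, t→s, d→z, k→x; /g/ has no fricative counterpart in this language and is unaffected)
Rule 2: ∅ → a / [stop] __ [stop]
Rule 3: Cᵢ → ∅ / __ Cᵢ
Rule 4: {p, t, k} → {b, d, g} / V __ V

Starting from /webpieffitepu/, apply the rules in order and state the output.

webabiefisefu

Rule 1 (intervocalic spirantization): /t/ is a stop between vowels /i/ and /e/, so it spirantizes to the fricative [s]. /p/ is a stop between vowels /e/ and /u/, so it spirantizes to the fricative [f]. /webpieffitepu/ → webpieffisefu.
Rule 2 (stop-cluster a-epenthesis): /b/ and /p/ form a stop–stop cluster, so [a] is inserted between them. /webpieffisefu/ → webapieffisefu.
Rule 3 (degemination): /ff/ is a geminate; the first /f/ deletes. /webapieffisefu/ → webapiefisefu.
Rule 4 (intervocalic voicing): /p/ is a voiceless stop between vowels /a/ and /i/, so it voices to [b]. /webapiefisefu/ → webabiefisefu.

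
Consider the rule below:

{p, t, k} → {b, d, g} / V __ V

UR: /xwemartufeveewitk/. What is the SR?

xwemartufeveewitk

No segment of /xwemartufeveewitk/ meets the structural description of the rule, so the form surfaces unchanged.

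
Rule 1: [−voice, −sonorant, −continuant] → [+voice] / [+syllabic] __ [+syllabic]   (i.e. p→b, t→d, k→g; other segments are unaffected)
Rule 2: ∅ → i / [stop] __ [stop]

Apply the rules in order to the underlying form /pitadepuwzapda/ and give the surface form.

pidadebuwzapida

Rule 1 (intervocalic voicing): /t/ is a voiceless stop between vowels /i/ and /a/, so it voices to [d]. /p/ is a voiceless stop between vowels /e/ and /u/, so it voices to [b]. /pitadepuwzapda/ → pidadebuwzapda.
Rule 2 (stop-cluster i-epenthesis): /p/ and /d/ form a stop–stop cluster, so [i] is inserted between them. /pidadebuwzapda/ → pidadebuwzapida.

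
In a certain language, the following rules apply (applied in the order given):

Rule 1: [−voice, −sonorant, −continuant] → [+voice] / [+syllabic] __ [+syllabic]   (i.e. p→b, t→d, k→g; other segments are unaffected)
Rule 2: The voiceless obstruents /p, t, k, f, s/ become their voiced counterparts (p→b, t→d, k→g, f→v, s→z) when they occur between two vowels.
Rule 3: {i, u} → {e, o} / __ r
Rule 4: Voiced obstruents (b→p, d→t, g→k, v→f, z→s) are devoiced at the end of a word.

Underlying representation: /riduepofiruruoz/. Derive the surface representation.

ridueboveroruos

Rule 1 (intervocalic voicing): /p/ is a voiceless stop between vowels /e/ and /o/, so it voices to [b]. /riduepofiruruoz/ → riduebofiruruoz.
Rule 2 (intervocalic voicing): /f/ is a voiceless obstruent between vowels /o/ and /i/, so it voices to [v]. /riduebofiruruoz/ → ridueboviruruoz.
Rule 3 (pre-rhotic lowering): /i/ is a high vowel immediately before /r/, so it lowers to [e]. /u/ is a high vowel immediately before /r/, so it lowers to [o]. /ridueboviruruoz/ → ridueboveroruoz.
Rule 4 (final devoicing): /z/ is a voiced obstruent in word-final position, so it devoices to [s]. /ridueboveroruoz/ → ridueboveroruos.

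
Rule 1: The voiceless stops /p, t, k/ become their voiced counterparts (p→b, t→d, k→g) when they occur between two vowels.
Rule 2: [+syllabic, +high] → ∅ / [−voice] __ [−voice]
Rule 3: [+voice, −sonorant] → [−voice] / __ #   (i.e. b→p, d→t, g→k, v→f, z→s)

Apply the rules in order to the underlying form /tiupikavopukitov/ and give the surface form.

Rule 1 (intervocalic voicing): /p/ is a voiceless stop between vowels /u/ and /i/, so it voices to [b]. /k/ is a voiceless stop between vowels /i/ and /a/, so it voices to [g]. /p/ is a voiceless stop between vowels /o/ and /u/, so it voices to [b]. /k/ is a voiceless stop between vowels /u/ and /i/, so it voices to [g]. /t/ is a voiceless stop between vowels /i/ and /o/, so it voices to [d]. /tiupikavopukitov/ → tiubigavobugidov.
Rule 2 (high vowel syncope): no segment meets the environment; /tiubigavobugidov/ is unchanged.
Rule 3 (final devoicing): /v/ is a voiced obstruent in word-final position, so it devoices to [f]. /tiubigavobugidov/ → tiubigavobugidof.

tiubigavobugidof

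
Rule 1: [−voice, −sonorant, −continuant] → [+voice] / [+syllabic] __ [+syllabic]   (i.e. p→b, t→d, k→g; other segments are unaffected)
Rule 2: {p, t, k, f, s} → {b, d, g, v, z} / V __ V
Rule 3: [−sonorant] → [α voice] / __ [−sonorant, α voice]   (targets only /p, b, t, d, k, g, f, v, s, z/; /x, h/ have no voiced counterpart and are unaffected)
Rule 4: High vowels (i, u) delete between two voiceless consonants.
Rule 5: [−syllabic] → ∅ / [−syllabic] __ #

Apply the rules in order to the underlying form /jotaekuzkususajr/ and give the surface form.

jodaeguskuzuzaj

Rule 1 (intervocalic voicing): /t/ is a voiceless stop between vowels /o/ and /a/, so it voices to [d]. /k/ is a voiceless stop between vowels /e/ and /u/, so it voices to [g]. /jotaekuzkususajr/ → jodaeguzkususajr.
Rule 2 (intervocalic voicing): /s/ is a voiceless obstruent between vowels /u/ and /u/, so it voices to [z]. /s/ is a voiceless obstruent between vowels /u/ and /a/, so it voices to [z]. /jodaeguzkususajr/ → jodaeguzkuzuzajr.
Rule 3 (regressive voicing assimilation): /z/ precedes the voiceless obstruent /k/, so it devoices to [s] by assimilation. /jodaeguzkuzuzajr/ → jodaeguskuzuzajr.
Rule 4 (high vowel syncope): no segment meets the environment; /jodaeguskuzuzajr/ is unchanged.
Rule 5 (final cluster simplification): /r/ is the second consonant of a word-final cluster /jr/, so it deletes. /jodaeguskuzuzajr/ → jodaeguskuzuzaj.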